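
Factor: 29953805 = 5^1*7^1* 47^1*131^1 *139^1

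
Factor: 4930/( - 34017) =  - 2^1*3^( - 1 )* 5^1 * 23^( - 1) = -10/69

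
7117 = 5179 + 1938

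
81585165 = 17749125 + 63836040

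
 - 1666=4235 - 5901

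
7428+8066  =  15494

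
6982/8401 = 6982/8401=0.83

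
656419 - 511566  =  144853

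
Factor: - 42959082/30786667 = -2^1*3^1*43^( - 1)* 599^1 *11953^1*715969^( -1 )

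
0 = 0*2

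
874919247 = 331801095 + 543118152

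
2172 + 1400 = 3572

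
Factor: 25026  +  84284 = 2^1*5^1*17^1*643^1 = 109310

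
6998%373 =284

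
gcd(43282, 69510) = 2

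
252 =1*252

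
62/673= 62/673  =  0.09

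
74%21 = 11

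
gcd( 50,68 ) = 2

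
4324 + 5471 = 9795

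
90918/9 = 10102= 10102.00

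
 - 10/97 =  - 1 + 87/97= - 0.10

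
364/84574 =26/6041= 0.00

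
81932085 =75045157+6886928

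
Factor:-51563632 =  - 2^4*3222727^1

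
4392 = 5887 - 1495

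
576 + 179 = 755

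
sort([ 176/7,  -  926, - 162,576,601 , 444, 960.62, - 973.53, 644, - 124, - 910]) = [- 973.53, - 926, - 910,  -  162, - 124, 176/7,444, 576, 601, 644,960.62 ]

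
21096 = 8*2637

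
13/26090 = 13/26090 = 0.00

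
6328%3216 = 3112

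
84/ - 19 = - 84/19  =  - 4.42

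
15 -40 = - 25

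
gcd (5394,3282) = 6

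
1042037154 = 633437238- - 408599916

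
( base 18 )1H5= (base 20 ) 1bf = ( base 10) 635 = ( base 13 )39B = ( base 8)1173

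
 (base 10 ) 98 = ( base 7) 200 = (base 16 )62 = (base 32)32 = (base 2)1100010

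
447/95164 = 447/95164 = 0.00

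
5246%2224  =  798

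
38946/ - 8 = - 19473/4 = - 4868.25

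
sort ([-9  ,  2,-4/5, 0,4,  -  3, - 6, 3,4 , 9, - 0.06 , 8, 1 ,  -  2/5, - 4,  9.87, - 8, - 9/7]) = [ - 9, - 8, -6 , - 4, - 3, - 9/7, - 4/5,-2/5, - 0.06, 0, 1, 2 , 3, 4,  4,8, 9,9.87 ] 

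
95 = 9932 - 9837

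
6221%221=33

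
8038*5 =40190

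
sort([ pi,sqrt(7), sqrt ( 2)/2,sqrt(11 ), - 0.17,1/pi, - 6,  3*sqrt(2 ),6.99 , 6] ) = [ - 6, - 0.17, 1/pi , sqrt( 2)/2,sqrt(7),pi, sqrt(11 ),3*sqrt(2),6, 6.99] 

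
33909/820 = 41 + 289/820  =  41.35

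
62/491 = 62/491 = 0.13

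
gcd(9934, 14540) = 2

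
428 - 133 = 295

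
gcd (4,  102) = 2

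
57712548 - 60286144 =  - 2573596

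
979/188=979/188 = 5.21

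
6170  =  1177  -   - 4993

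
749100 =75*9988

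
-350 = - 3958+3608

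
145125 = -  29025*(- 5 ) 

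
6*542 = 3252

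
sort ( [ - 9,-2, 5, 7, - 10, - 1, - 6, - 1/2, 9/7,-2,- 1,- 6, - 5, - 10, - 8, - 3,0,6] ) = [ - 10, - 10,  -  9, - 8, - 6, - 6, - 5, - 3, - 2, - 2, - 1,-1,  -  1/2, 0, 9/7, 5 , 6, 7]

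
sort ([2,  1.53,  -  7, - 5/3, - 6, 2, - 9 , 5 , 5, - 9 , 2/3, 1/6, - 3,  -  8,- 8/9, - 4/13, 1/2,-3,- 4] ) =[ - 9, - 9 ,-8, - 7,-6, - 4, - 3,-3, - 5/3, - 8/9,-4/13 , 1/6,  1/2,2/3,1.53, 2,2,5, 5 ] 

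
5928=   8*741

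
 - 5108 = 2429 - 7537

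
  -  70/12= - 6 + 1/6 =-5.83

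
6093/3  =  2031=2031.00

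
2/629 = 2/629 = 0.00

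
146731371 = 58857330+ 87874041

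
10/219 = 10/219 = 0.05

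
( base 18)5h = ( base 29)3k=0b1101011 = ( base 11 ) 98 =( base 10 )107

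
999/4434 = 333/1478 = 0.23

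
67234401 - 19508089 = 47726312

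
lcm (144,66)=1584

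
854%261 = 71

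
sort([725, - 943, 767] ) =[ - 943, 725,  767] 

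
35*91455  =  3200925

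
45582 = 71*642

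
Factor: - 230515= -5^1*46103^1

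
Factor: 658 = 2^1*7^1 * 47^1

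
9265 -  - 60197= 69462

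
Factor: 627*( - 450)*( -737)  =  2^1*3^3*5^2*11^2*19^1*67^1 = 207944550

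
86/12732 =43/6366  =  0.01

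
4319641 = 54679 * 79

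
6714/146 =45 + 72/73  =  45.99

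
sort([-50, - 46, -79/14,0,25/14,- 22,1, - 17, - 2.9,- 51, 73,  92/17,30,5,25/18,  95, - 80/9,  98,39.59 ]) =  [ - 51 , - 50, - 46, - 22  , - 17, - 80/9, - 79/14,  -  2.9,0,1,25/18, 25/14, 5, 92/17, 30,39.59,  73,95,  98]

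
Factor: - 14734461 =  - 3^1 * 7^1*17^1*149^1*277^1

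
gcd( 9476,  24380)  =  92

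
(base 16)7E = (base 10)126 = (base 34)3O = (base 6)330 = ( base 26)4M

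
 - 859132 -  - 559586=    - 299546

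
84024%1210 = 534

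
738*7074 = 5220612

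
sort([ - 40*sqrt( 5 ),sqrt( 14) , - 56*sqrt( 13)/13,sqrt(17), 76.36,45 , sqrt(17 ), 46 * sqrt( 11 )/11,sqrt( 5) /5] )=[ -40*sqrt(5), - 56*sqrt( 13 )/13,sqrt( 5)/5, sqrt(14 ), sqrt( 17 ),sqrt(17),46*sqrt( 11 )/11, 45,76.36] 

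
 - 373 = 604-977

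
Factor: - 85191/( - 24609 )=13^(-1 )* 73^1* 389^1*631^( - 1 ) = 28397/8203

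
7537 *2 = 15074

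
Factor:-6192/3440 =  - 3^2*5^( - 1 ) = -9/5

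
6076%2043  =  1990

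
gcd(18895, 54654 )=1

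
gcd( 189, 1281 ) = 21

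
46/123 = 46/123=0.37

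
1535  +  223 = 1758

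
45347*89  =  4035883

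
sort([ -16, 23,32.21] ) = [ - 16, 23, 32.21 ]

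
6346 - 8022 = - 1676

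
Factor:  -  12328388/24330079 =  - 2^2*263^1*11719^1*24330079^( - 1) 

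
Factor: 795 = 3^1*5^1*53^1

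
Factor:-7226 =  - 2^1*3613^1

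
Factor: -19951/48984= - 2^( -3 )*3^( - 1)*13^( -1 )*71^1*157^(-1)*281^1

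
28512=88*324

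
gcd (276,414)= 138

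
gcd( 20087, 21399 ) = 1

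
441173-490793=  - 49620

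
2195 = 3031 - 836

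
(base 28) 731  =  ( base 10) 5573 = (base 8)12705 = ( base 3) 21122102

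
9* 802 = 7218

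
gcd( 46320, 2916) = 12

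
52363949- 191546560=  - 139182611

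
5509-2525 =2984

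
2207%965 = 277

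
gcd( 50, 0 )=50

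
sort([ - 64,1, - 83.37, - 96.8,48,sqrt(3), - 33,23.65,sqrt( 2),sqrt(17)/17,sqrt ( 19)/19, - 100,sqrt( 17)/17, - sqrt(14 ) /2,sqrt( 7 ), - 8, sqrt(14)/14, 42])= [ - 100,-96.8 , - 83.37, - 64, - 33,- 8, - sqrt(14)/2,sqrt(19) /19, sqrt(17)/17,sqrt( 17)/17,sqrt(14 )/14,1,sqrt(2), sqrt(3 ) , sqrt( 7 ),23.65, 42, 48] 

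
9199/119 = 9199/119 = 77.30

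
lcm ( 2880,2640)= 31680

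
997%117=61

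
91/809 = 91/809 = 0.11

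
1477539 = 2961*499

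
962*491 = 472342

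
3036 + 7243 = 10279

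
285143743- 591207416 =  - 306063673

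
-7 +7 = 0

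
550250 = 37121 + 513129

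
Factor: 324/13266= 18/737 = 2^1*3^2*11^( - 1 )*67^ (-1)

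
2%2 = 0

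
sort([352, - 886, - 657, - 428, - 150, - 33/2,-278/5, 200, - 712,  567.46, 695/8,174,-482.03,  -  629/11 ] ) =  [-886, - 712, - 657, - 482.03,-428, - 150, - 629/11, - 278/5 ,-33/2,695/8, 174, 200,352,567.46]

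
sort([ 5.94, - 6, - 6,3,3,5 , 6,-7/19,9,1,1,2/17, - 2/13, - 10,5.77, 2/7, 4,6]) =[-10, - 6, - 6, - 7/19, - 2/13,2/17,2/7, 1,1,3,3,4,5, 5.77,5.94,6,6 , 9 ] 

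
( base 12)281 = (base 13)238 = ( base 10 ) 385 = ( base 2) 110000001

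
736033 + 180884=916917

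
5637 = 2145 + 3492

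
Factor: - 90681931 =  - 37^1*  2450863^1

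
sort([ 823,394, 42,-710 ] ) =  [ - 710,42 , 394,823] 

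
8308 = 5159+3149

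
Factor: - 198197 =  - 198197^1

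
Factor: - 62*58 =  - 2^2*29^1*31^1= - 3596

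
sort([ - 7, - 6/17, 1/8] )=[ - 7, - 6/17 , 1/8]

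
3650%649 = 405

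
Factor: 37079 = 7^1  *5297^1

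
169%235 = 169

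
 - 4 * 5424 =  - 21696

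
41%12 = 5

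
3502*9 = 31518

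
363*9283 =3369729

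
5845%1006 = 815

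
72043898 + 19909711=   91953609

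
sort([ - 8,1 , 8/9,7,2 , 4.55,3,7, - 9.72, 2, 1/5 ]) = [ - 9.72, -8, 1/5,8/9 , 1,2, 2,  3,4.55, 7,7 ] 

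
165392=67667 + 97725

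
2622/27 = 874/9 = 97.11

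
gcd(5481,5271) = 21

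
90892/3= 90892/3 = 30297.33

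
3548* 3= 10644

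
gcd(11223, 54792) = 9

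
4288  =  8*536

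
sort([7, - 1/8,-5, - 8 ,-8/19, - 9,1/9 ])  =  [  -  9,  -  8, - 5, - 8/19,-1/8 , 1/9,7]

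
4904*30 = 147120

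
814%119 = 100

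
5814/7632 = 323/424= 0.76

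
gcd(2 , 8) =2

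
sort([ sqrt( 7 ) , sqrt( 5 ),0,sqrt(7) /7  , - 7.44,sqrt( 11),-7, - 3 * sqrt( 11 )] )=[ - 3*sqrt ( 11 ), - 7.44, - 7 , 0,sqrt(7)/7,sqrt( 5),  sqrt(7 ), sqrt(11 ) ]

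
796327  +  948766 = 1745093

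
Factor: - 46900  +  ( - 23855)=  - 70755 =-3^1*5^1*53^1*89^1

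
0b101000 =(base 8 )50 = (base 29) 1B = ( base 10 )40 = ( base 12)34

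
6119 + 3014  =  9133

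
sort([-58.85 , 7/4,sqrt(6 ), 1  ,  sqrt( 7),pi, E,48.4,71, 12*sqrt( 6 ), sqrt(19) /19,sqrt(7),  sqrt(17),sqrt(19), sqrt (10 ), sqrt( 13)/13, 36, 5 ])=[ - 58.85, sqrt (19)/19, sqrt(13)/13,1, 7/4, sqrt( 6 ), sqrt(7), sqrt(7) , E, pi,sqrt ( 10),sqrt(17 ),  sqrt(19), 5,12*sqrt(6), 36,  48.4,71]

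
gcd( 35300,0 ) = 35300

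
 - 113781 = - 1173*97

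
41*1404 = 57564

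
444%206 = 32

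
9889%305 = 129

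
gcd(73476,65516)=4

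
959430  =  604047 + 355383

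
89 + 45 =134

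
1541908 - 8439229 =-6897321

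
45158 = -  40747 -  - 85905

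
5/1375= 1/275 =0.00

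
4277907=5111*837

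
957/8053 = 957/8053 = 0.12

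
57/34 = 1 + 23/34 = 1.68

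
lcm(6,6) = 6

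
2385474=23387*102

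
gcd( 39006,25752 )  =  6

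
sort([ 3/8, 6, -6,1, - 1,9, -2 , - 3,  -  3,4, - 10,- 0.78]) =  [ - 10, - 6, -3 , - 3,  -  2, - 1, - 0.78, 3/8, 1,  4, 6,9 ]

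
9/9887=9/9887=0.00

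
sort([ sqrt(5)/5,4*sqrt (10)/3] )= [ sqrt(5)/5, 4 * sqrt(10) /3 ] 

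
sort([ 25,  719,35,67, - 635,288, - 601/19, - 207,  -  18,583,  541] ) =[-635, - 207, - 601/19,-18 , 25,35, 67,288,541, 583,719 ] 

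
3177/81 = 39 + 2/9 = 39.22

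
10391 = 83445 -73054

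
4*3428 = 13712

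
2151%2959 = 2151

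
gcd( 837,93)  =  93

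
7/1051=7/1051=0.01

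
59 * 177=10443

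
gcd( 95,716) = 1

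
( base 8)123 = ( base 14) 5D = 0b1010011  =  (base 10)83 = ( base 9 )102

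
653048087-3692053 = 649356034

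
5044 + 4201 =9245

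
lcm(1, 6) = 6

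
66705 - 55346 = 11359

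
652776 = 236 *2766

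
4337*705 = 3057585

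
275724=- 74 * ( - 3726 ) 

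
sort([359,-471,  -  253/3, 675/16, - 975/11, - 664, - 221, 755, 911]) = [ - 664 , - 471, - 221,  -  975/11,  -  253/3 , 675/16, 359, 755,911 ]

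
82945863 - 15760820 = 67185043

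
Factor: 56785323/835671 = 18928441/278557 = 7^1 * 281^1*9623^1 * 278557^( - 1 ) 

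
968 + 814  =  1782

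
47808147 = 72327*661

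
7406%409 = 44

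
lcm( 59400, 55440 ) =831600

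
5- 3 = 2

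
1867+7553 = 9420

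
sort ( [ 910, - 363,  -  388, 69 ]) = [ - 388, - 363,69, 910]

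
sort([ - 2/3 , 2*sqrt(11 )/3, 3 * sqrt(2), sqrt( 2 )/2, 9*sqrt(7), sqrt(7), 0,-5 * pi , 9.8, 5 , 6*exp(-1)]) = [ - 5*pi,  -  2/3, 0 , sqrt(2 ) /2, 6*exp( - 1) , 2*sqrt (11)/3, sqrt(7 ),3*sqrt( 2), 5, 9.8, 9*sqrt(7) ] 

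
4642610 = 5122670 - 480060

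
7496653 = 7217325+279328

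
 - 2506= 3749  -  6255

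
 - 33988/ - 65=522 + 58/65 = 522.89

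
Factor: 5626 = 2^1*29^1*97^1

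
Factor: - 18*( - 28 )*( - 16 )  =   -8064 = - 2^7*3^2*7^1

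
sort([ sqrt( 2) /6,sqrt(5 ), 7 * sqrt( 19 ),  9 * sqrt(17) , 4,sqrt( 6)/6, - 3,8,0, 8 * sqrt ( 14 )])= [-3, 0, sqrt( 2) /6, sqrt( 6)/6,sqrt(5), 4, 8, 8*sqrt( 14), 7*sqrt( 19),9*sqrt( 17)] 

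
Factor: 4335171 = 3^1*1445057^1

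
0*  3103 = 0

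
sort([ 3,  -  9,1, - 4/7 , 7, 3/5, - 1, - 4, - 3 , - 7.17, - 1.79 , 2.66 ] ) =[ - 9,-7.17,-4, - 3, - 1.79, - 1 , -4/7, 3/5, 1, 2.66,  3,7]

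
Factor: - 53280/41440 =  -9/7=-3^2*7^( -1) 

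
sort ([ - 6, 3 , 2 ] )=[ - 6,2, 3 ]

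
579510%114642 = 6300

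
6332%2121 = 2090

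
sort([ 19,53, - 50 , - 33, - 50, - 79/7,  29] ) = [  -  50, - 50, - 33, - 79/7,19, 29,53 ] 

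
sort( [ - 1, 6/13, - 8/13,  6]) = [-1,- 8/13,6/13,6]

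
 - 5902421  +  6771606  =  869185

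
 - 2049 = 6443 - 8492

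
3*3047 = 9141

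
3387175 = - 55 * ( - 61585 ) 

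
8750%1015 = 630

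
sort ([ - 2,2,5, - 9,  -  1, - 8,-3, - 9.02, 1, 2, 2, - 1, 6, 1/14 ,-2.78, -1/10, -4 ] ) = [ - 9.02, - 9, - 8, - 4 , - 3, - 2.78, - 2, - 1, - 1, - 1/10,1/14, 1,2,2,2 , 5,6]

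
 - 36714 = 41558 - 78272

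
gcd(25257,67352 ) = 8419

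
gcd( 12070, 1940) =10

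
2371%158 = 1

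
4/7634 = 2/3817 = 0.00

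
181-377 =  - 196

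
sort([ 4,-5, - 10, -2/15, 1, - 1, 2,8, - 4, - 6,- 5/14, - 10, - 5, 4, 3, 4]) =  [ - 10, - 10, - 6, - 5, - 5,-4, - 1, - 5/14, - 2/15, 1, 2, 3, 4, 4,4, 8 ] 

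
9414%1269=531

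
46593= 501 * 93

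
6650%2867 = 916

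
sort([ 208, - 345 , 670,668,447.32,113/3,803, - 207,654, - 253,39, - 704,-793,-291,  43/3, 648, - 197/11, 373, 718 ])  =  [ - 793,-704, - 345,-291, -253 ,-207,-197/11, 43/3, 113/3,39,208,373,447.32,648,  654, 668, 670, 718,803 ] 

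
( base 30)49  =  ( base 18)73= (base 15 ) 89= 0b10000001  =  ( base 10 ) 129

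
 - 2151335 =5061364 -7212699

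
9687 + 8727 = 18414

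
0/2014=0=0.00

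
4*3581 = 14324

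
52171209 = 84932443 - 32761234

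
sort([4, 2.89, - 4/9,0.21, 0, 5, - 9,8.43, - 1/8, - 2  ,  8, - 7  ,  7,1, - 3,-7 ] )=[ - 9, - 7, - 7, - 3, - 2, - 4/9, - 1/8,0,0.21, 1, 2.89, 4, 5, 7, 8,  8.43] 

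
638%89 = 15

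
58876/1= 58876 = 58876.00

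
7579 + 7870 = 15449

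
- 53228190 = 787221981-840450171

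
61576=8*7697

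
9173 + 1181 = 10354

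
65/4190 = 13/838=   0.02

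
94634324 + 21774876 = 116409200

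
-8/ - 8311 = 8/8311 = 0.00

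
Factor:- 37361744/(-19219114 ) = 18680872/9609557=2^3 * 7^1*29^1*11503^1 *9609557^( - 1)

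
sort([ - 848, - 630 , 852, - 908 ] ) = [ - 908, - 848 , - 630 , 852 ] 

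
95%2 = 1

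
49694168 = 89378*556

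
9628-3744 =5884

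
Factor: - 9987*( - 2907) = 29032209 = 3^3*17^1*19^1*3329^1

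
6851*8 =54808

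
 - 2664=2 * ( - 1332)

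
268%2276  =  268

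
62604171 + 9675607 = 72279778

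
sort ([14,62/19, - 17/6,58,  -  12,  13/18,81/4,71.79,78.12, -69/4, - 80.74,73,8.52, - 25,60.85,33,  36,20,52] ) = [ - 80.74, - 25, - 69/4 , - 12, - 17/6,  13/18,62/19,8.52, 14,20,  81/4,33,  36,52, 58,60.85, 71.79, 73, 78.12 ]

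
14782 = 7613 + 7169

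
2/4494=1/2247  =  0.00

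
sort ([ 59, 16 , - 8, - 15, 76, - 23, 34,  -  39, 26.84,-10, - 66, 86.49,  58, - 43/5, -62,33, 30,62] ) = [ - 66, - 62, - 39, - 23, - 15, - 10, - 43/5, - 8, 16,  26.84, 30, 33, 34, 58,  59  ,  62 , 76, 86.49 ]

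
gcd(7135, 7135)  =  7135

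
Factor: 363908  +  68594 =432502 = 2^1 * 7^1*30893^1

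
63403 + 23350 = 86753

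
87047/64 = 87047/64 =1360.11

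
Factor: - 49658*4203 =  - 208712574=- 2^1*3^2*7^1 *467^1*3547^1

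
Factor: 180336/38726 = 2^3*3^1*13^1 *67^(  -  1) = 312/67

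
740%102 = 26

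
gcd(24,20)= 4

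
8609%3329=1951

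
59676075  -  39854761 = 19821314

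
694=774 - 80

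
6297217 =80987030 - 74689813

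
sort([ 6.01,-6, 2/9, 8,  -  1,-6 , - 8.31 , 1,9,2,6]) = [ - 8.31,-6, - 6, - 1,2/9, 1,2, 6,6.01, 8, 9] 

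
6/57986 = 3/28993 = 0.00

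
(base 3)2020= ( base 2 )111100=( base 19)33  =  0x3C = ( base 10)60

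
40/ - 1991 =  - 1 + 1951/1991 = - 0.02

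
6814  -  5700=1114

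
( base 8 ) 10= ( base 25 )8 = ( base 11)8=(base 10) 8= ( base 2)1000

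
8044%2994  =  2056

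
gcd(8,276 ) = 4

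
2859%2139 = 720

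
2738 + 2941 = 5679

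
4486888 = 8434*532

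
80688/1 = 80688 = 80688.00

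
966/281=3 + 123/281 = 3.44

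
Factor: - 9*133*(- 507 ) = 3^3*7^1*13^2*19^1 = 606879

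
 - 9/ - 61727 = 9/61727 = 0.00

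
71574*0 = 0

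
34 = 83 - 49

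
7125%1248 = 885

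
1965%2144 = 1965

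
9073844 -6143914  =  2929930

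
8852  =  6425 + 2427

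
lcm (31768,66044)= 2509672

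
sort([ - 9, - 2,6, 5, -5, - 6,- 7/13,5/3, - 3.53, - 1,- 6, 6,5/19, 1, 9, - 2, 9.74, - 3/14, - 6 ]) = [ - 9, - 6,-6 , - 6, - 5, - 3.53, - 2 , - 2, - 1,-7/13 , - 3/14, 5/19, 1, 5/3, 5 , 6, 6, 9,9.74] 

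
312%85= 57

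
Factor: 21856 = 2^5*683^1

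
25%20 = 5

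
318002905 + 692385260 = 1010388165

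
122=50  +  72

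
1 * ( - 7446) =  - 7446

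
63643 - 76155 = - 12512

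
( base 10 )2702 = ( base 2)101010001110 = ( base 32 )2ke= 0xA8E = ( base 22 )5CI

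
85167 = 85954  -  787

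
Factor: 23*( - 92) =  - 2116=-2^2*23^2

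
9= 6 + 3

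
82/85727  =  82/85727 = 0.00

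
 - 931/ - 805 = 1+ 18/115 = 1.16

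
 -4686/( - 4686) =1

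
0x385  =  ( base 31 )t2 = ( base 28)145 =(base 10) 901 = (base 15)401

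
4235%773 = 370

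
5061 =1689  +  3372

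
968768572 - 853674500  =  115094072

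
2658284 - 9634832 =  - 6976548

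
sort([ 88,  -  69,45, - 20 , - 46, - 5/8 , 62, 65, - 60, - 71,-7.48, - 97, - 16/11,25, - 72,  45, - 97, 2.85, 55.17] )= [-97,-97, - 72, - 71, - 69,  -  60, -46, - 20, - 7.48, - 16/11, - 5/8, 2.85, 25, 45 , 45, 55.17 , 62, 65, 88 ]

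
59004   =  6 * 9834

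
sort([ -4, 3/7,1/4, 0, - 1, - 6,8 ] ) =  [ - 6, - 4, - 1,0,1/4, 3/7,  8]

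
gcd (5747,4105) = 821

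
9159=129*71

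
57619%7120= 659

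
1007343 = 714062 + 293281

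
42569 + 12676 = 55245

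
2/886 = 1/443  =  0.00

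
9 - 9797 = - 9788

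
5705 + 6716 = 12421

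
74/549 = 74/549  =  0.13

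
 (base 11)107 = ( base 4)2000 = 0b10000000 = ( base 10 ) 128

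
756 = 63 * 12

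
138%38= 24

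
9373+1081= 10454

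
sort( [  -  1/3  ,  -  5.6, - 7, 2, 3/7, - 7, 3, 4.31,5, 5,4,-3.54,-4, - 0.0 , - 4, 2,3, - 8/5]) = [ - 7, - 7, - 5.6 ,- 4, - 4, - 3.54, - 8/5, - 1/3,-0.0, 3/7,  2,2,3 , 3, 4, 4.31,5,5]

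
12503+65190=77693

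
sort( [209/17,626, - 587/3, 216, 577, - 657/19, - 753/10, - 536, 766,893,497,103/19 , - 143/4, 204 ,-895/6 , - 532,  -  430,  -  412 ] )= [  -  536 , - 532, - 430, - 412,-587/3,-895/6, - 753/10  ,-143/4, - 657/19, 103/19, 209/17, 204,216,497,577, 626, 766,893]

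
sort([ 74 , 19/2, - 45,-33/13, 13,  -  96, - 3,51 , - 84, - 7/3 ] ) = [ - 96, - 84, - 45 , - 3, - 33/13,-7/3,19/2,  13, 51, 74 ]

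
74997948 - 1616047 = 73381901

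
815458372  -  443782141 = 371676231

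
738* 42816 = 31598208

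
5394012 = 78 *69154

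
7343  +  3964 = 11307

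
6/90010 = 3/45005 = 0.00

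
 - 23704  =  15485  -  39189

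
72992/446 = 36496/223 = 163.66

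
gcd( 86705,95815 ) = 5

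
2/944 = 1/472 = 0.00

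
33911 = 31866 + 2045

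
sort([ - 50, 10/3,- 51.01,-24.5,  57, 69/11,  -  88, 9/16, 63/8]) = [ - 88, - 51.01, -50,-24.5, 9/16,10/3, 69/11 , 63/8  ,  57]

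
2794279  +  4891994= 7686273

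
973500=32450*30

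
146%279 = 146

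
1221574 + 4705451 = 5927025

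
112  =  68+44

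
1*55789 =55789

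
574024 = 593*968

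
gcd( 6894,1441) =1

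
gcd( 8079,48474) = 8079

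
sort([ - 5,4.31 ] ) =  [-5, 4.31 ] 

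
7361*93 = 684573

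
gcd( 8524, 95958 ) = 2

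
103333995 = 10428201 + 92905794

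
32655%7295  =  3475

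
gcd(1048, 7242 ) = 2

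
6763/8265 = 6763/8265   =  0.82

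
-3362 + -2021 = -5383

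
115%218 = 115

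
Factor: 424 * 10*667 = 2828080 = 2^4  *5^1*23^1 * 29^1*53^1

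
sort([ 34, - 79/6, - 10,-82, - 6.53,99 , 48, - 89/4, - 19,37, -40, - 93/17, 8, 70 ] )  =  [-82, - 40, - 89/4, - 19, - 79/6 , - 10, - 6.53, - 93/17,  8, 34,37,48,70, 99 ]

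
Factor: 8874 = 2^1*3^2 * 17^1 * 29^1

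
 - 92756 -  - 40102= - 52654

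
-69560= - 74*940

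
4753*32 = 152096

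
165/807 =55/269  =  0.20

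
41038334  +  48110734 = 89149068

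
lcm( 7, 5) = 35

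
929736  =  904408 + 25328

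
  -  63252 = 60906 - 124158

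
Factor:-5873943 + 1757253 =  - 4116690 = -2^1*3^3*5^1*79^1*193^1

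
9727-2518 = 7209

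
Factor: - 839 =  - 839^1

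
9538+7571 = 17109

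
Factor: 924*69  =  63756  =  2^2*3^2*7^1*11^1 * 23^1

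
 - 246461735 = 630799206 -877260941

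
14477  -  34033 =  - 19556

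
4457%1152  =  1001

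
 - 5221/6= - 871 + 5/6 = - 870.17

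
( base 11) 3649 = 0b1001010100100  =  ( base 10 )4772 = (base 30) 592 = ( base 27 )6EK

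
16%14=2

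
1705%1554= 151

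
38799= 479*81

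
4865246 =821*5926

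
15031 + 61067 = 76098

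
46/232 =23/116 = 0.20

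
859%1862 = 859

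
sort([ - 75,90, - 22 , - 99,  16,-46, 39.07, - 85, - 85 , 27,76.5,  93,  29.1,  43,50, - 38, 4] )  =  [  -  99, - 85, - 85, - 75, - 46 , - 38, - 22,  4 , 16,  27,29.1, 39.07, 43,50,  76.5, 90, 93]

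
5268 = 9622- 4354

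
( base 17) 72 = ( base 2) 1111001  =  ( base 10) 121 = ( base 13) 94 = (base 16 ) 79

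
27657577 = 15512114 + 12145463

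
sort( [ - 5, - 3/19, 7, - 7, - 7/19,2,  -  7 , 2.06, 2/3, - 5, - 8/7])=[ - 7, - 7,-5 ,  -  5, - 8/7, - 7/19, -3/19,2/3,2 , 2.06,7 ]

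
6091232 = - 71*( - 85792 ) 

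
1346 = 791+555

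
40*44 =1760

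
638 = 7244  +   -6606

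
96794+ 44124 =140918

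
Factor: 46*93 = 2^1*3^1*23^1*31^1 = 4278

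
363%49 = 20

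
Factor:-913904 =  - 2^4*57119^1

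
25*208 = 5200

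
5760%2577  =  606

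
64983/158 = 411 + 45/158 = 411.28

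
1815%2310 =1815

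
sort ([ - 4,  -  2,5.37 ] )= [  -  4, - 2, 5.37]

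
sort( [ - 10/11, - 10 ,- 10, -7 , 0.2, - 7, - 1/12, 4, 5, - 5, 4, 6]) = [ - 10, - 10,-7, - 7, - 5, - 10/11,-1/12 , 0.2, 4, 4,  5,  6]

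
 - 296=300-596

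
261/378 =29/42 = 0.69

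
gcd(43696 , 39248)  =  16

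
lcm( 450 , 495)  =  4950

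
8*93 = 744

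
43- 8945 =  - 8902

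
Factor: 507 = 3^1*13^2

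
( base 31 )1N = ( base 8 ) 66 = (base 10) 54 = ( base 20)2e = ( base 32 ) 1M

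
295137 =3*98379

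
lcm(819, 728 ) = 6552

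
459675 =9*51075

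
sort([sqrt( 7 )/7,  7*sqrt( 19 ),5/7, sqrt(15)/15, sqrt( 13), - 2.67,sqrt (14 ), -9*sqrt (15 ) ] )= [  -  9 * sqrt( 15 ), - 2.67, sqrt( 15 )/15,sqrt ( 7 )/7,5/7,sqrt( 13), sqrt( 14),7  *sqrt(19 ) ] 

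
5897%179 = 169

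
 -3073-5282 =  - 8355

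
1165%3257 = 1165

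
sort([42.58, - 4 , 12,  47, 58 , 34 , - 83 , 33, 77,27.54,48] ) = [ - 83, - 4, 12 , 27.54,33 , 34 , 42.58 , 47, 48, 58, 77]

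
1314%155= 74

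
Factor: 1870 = 2^1*5^1*11^1*17^1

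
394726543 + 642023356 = 1036749899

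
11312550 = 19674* 575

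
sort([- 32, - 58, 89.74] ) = [-58,-32,89.74] 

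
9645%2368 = 173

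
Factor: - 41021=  - 17^1*19^1*127^1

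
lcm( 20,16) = 80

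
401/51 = 401/51 = 7.86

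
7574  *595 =4506530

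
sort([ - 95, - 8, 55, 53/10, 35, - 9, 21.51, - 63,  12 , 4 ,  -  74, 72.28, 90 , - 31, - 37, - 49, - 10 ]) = [ - 95, - 74, - 63, - 49, - 37,-31 ,-10,  -  9, - 8,4,  53/10,12 , 21.51,35 , 55,  72.28,90]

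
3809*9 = 34281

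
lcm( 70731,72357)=6295059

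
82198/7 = 11742 + 4/7 = 11742.57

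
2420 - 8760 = -6340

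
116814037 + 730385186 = 847199223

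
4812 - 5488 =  - 676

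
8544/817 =8544/817=10.46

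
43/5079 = 43/5079=0.01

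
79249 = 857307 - 778058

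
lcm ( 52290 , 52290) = 52290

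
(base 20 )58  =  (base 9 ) 130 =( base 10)108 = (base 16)6c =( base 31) 3f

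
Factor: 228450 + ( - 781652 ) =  - 553202 =- 2^1*13^1 * 21277^1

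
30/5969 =30/5969 = 0.01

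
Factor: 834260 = 2^2 * 5^1*7^1*59^1*101^1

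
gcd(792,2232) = 72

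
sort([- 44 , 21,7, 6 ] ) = [ - 44, 6, 7, 21 ]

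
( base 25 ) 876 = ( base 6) 35553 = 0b1010000111101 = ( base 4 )1100331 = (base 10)5181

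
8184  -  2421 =5763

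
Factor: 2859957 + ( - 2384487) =2^1*3^4 * 5^1 * 587^1 = 475470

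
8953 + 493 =9446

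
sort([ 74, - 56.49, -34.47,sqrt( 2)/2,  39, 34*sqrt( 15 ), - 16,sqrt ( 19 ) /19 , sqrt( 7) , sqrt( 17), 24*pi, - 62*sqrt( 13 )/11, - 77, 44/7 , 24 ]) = [ - 77, - 56.49,  -  34.47, - 62*sqrt(13)/11, - 16, sqrt( 19)/19,sqrt(2 ) /2, sqrt(7), sqrt( 17 ),44/7, 24,39,74, 24*pi, 34 * sqrt( 15) ] 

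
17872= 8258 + 9614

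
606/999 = 202/333 =0.61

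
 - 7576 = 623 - 8199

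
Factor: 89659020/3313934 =44829510/1656967 = 2^1*3^1*5^1*11^1 * 13^ ( -1)*17^1*61^1 * 131^1*197^( - 1 )*647^( - 1)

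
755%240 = 35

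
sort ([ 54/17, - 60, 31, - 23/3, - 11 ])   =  [  -  60, - 11, - 23/3,54/17, 31 ]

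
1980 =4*495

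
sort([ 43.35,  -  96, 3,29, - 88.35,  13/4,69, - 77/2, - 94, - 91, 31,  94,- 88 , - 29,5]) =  [ - 96, - 94, - 91,-88.35,-88, -77/2, - 29, 3, 13/4,5,29,31, 43.35, 69,  94]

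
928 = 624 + 304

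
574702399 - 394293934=180408465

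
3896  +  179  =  4075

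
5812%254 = 224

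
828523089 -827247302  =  1275787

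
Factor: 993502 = 2^1*383^1*1297^1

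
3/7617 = 1/2539= 0.00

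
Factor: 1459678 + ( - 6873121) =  - 5413443 = - 3^1*7^1*257783^1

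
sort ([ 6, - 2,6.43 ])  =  [ - 2, 6 , 6.43 ] 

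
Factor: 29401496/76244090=2^2*5^(-1 )*13^(-1) * 586493^( -1)*3675187^1 = 14700748/38122045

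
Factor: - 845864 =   -  2^3*105733^1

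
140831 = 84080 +56751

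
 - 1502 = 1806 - 3308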